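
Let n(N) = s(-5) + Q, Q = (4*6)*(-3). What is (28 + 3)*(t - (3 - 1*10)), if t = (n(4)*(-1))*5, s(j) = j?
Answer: 12152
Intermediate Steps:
Q = -72 (Q = 24*(-3) = -72)
n(N) = -77 (n(N) = -5 - 72 = -77)
t = 385 (t = -77*(-1)*5 = 77*5 = 385)
(28 + 3)*(t - (3 - 1*10)) = (28 + 3)*(385 - (3 - 1*10)) = 31*(385 - (3 - 10)) = 31*(385 - 1*(-7)) = 31*(385 + 7) = 31*392 = 12152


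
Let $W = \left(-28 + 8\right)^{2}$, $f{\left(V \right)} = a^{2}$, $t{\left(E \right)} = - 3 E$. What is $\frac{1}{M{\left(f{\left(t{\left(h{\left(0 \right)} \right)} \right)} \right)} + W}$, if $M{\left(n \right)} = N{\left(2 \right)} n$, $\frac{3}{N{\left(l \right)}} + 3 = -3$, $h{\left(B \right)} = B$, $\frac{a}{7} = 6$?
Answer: $- \frac{1}{482} \approx -0.0020747$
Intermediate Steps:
$a = 42$ ($a = 7 \cdot 6 = 42$)
$N{\left(l \right)} = - \frac{1}{2}$ ($N{\left(l \right)} = \frac{3}{-3 - 3} = \frac{3}{-6} = 3 \left(- \frac{1}{6}\right) = - \frac{1}{2}$)
$f{\left(V \right)} = 1764$ ($f{\left(V \right)} = 42^{2} = 1764$)
$M{\left(n \right)} = - \frac{n}{2}$
$W = 400$ ($W = \left(-20\right)^{2} = 400$)
$\frac{1}{M{\left(f{\left(t{\left(h{\left(0 \right)} \right)} \right)} \right)} + W} = \frac{1}{\left(- \frac{1}{2}\right) 1764 + 400} = \frac{1}{-882 + 400} = \frac{1}{-482} = - \frac{1}{482}$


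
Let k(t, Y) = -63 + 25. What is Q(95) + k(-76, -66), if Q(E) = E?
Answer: 57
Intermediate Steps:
k(t, Y) = -38
Q(95) + k(-76, -66) = 95 - 38 = 57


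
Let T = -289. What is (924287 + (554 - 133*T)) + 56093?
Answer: 1019371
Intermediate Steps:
(924287 + (554 - 133*T)) + 56093 = (924287 + (554 - 133*(-289))) + 56093 = (924287 + (554 + 38437)) + 56093 = (924287 + 38991) + 56093 = 963278 + 56093 = 1019371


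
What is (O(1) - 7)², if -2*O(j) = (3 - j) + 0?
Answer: 64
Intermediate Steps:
O(j) = -3/2 + j/2 (O(j) = -((3 - j) + 0)/2 = -(3 - j)/2 = -3/2 + j/2)
(O(1) - 7)² = ((-3/2 + (½)*1) - 7)² = ((-3/2 + ½) - 7)² = (-1 - 7)² = (-8)² = 64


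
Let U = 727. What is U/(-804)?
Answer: -727/804 ≈ -0.90423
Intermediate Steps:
U/(-804) = 727/(-804) = 727*(-1/804) = -727/804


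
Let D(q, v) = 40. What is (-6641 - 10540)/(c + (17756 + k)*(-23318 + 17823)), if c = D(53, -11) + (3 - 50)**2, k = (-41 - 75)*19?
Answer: 17181/85455991 ≈ 0.00020105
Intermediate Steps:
k = -2204 (k = -116*19 = -2204)
c = 2249 (c = 40 + (3 - 50)**2 = 40 + (-47)**2 = 40 + 2209 = 2249)
(-6641 - 10540)/(c + (17756 + k)*(-23318 + 17823)) = (-6641 - 10540)/(2249 + (17756 - 2204)*(-23318 + 17823)) = -17181/(2249 + 15552*(-5495)) = -17181/(2249 - 85458240) = -17181/(-85455991) = -17181*(-1/85455991) = 17181/85455991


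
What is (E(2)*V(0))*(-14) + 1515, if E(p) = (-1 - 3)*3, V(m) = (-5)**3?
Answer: -19485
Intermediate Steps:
V(m) = -125
E(p) = -12 (E(p) = -4*3 = -12)
(E(2)*V(0))*(-14) + 1515 = -12*(-125)*(-14) + 1515 = 1500*(-14) + 1515 = -21000 + 1515 = -19485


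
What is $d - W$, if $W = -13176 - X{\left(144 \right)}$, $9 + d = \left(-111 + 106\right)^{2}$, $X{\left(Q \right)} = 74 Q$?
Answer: $23848$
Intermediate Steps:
$d = 16$ ($d = -9 + \left(-111 + 106\right)^{2} = -9 + \left(-5\right)^{2} = -9 + 25 = 16$)
$W = -23832$ ($W = -13176 - 74 \cdot 144 = -13176 - 10656 = -23832$)
$d - W = 16 - -23832 = 16 + 23832 = 23848$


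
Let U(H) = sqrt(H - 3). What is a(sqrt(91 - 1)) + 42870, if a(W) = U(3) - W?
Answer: 42870 - 3*sqrt(10) ≈ 42861.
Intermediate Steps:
U(H) = sqrt(-3 + H)
a(W) = -W (a(W) = sqrt(-3 + 3) - W = sqrt(0) - W = 0 - W = -W)
a(sqrt(91 - 1)) + 42870 = -sqrt(91 - 1) + 42870 = -sqrt(90) + 42870 = -3*sqrt(10) + 42870 = 42870 - 3*sqrt(10)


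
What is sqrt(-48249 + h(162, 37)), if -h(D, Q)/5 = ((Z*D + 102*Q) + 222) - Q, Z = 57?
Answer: I*sqrt(114214) ≈ 337.96*I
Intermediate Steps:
h(D, Q) = -1110 - 505*Q - 285*D (h(D, Q) = -5*(((57*D + 102*Q) + 222) - Q) = -5*((222 + 57*D + 102*Q) - Q) = -5*(222 + 57*D + 101*Q) = -1110 - 505*Q - 285*D)
sqrt(-48249 + h(162, 37)) = sqrt(-48249 + (-1110 - 505*37 - 285*162)) = sqrt(-48249 + (-1110 - 18685 - 46170)) = sqrt(-48249 - 65965) = sqrt(-114214) = I*sqrt(114214)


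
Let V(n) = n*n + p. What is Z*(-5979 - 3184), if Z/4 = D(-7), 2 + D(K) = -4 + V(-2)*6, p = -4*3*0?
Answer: -659736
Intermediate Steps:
p = 0 (p = -12*0 = 0)
V(n) = n² (V(n) = n*n + 0 = n² + 0 = n²)
D(K) = 18 (D(K) = -2 + (-4 + (-2)²*6) = -2 + (-4 + 4*6) = -2 + (-4 + 24) = -2 + 20 = 18)
Z = 72 (Z = 4*18 = 72)
Z*(-5979 - 3184) = 72*(-5979 - 3184) = 72*(-9163) = -659736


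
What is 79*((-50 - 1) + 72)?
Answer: 1659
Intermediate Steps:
79*((-50 - 1) + 72) = 79*(-51 + 72) = 79*21 = 1659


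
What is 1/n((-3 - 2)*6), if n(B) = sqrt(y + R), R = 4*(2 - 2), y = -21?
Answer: -I*sqrt(21)/21 ≈ -0.21822*I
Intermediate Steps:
R = 0 (R = 4*0 = 0)
n(B) = I*sqrt(21) (n(B) = sqrt(-21 + 0) = sqrt(-21) = I*sqrt(21))
1/n((-3 - 2)*6) = 1/(I*sqrt(21)) = -I*sqrt(21)/21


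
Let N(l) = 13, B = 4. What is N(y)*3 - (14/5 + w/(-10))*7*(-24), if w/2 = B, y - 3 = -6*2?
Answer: 375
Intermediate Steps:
y = -9 (y = 3 - 6*2 = 3 - 12 = -9)
w = 8 (w = 2*4 = 8)
N(y)*3 - (14/5 + w/(-10))*7*(-24) = 13*3 - (14/5 + 8/(-10))*7*(-24) = 39 - (14*(⅕) + 8*(-⅒))*7*(-24) = 39 - (14/5 - ⅘)*7*(-24) = 39 - 2*7*(-24) = 39 - 14*(-24) = 39 - 1*(-336) = 39 + 336 = 375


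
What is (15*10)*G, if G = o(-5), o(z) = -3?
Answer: -450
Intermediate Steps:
G = -3
(15*10)*G = (15*10)*(-3) = 150*(-3) = -450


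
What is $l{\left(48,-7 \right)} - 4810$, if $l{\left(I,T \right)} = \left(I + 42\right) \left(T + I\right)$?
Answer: $-1120$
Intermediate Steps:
$l{\left(I,T \right)} = \left(42 + I\right) \left(I + T\right)$
$l{\left(48,-7 \right)} - 4810 = \left(48^{2} + 42 \cdot 48 + 42 \left(-7\right) + 48 \left(-7\right)\right) - 4810 = \left(2304 + 2016 - 294 - 336\right) - 4810 = 3690 - 4810 = -1120$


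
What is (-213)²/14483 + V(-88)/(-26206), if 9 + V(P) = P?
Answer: 1190344865/379541498 ≈ 3.1363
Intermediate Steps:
V(P) = -9 + P
(-213)²/14483 + V(-88)/(-26206) = (-213)²/14483 + (-9 - 88)/(-26206) = 45369*(1/14483) - 97*(-1/26206) = 45369/14483 + 97/26206 = 1190344865/379541498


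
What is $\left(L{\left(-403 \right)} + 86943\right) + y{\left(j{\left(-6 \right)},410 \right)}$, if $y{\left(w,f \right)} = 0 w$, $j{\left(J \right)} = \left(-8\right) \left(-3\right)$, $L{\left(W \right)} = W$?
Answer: $86540$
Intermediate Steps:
$j{\left(J \right)} = 24$
$y{\left(w,f \right)} = 0$
$\left(L{\left(-403 \right)} + 86943\right) + y{\left(j{\left(-6 \right)},410 \right)} = \left(-403 + 86943\right) + 0 = 86540 + 0 = 86540$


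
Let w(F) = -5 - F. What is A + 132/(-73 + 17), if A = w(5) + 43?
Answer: 429/14 ≈ 30.643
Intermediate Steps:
A = 33 (A = (-5 - 1*5) + 43 = (-5 - 5) + 43 = -10 + 43 = 33)
A + 132/(-73 + 17) = 33 + 132/(-73 + 17) = 33 + 132/(-56) = 33 + 132*(-1/56) = 33 - 33/14 = 429/14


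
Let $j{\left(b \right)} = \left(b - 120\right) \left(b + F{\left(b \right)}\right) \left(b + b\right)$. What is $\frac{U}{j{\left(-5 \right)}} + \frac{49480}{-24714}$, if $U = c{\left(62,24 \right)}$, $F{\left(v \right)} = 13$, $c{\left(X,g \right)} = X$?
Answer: $- \frac{123316933}{61785000} \approx -1.9959$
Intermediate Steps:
$U = 62$
$j{\left(b \right)} = 2 b \left(-120 + b\right) \left(13 + b\right)$ ($j{\left(b \right)} = \left(b - 120\right) \left(b + 13\right) \left(b + b\right) = \left(-120 + b\right) \left(13 + b\right) 2 b = 2 b \left(-120 + b\right) \left(13 + b\right)$)
$\frac{U}{j{\left(-5 \right)}} + \frac{49480}{-24714} = \frac{62}{2 \left(-5\right) \left(-1560 + \left(-5\right)^{2} - -535\right)} + \frac{49480}{-24714} = \frac{62}{2 \left(-5\right) \left(-1560 + 25 + 535\right)} + 49480 \left(- \frac{1}{24714}\right) = \frac{62}{2 \left(-5\right) \left(-1000\right)} - \frac{24740}{12357} = \frac{62}{10000} - \frac{24740}{12357} = 62 \cdot \frac{1}{10000} - \frac{24740}{12357} = \frac{31}{5000} - \frac{24740}{12357} = - \frac{123316933}{61785000}$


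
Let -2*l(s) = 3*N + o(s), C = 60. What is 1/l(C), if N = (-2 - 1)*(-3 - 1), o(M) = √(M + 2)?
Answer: -36/617 + √62/617 ≈ -0.045585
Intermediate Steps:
o(M) = √(2 + M)
N = 12 (N = -3*(-4) = 12)
l(s) = -18 - √(2 + s)/2 (l(s) = -(3*12 + √(2 + s))/2 = -(36 + √(2 + s))/2 = -18 - √(2 + s)/2)
1/l(C) = 1/(-18 - √(2 + 60)/2) = 1/(-18 - √62/2)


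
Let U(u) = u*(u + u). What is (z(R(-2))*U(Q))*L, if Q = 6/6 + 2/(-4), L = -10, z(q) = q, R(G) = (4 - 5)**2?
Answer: -5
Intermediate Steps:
R(G) = 1 (R(G) = (-1)**2 = 1)
Q = 1/2 (Q = 6*(1/6) + 2*(-1/4) = 1 - 1/2 = 1/2 ≈ 0.50000)
U(u) = 2*u**2 (U(u) = u*(2*u) = 2*u**2)
(z(R(-2))*U(Q))*L = (1*(2*(1/2)**2))*(-10) = (1*(2*(1/4)))*(-10) = (1*(1/2))*(-10) = (1/2)*(-10) = -5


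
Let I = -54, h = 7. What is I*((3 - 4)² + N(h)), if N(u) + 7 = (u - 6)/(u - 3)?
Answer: 621/2 ≈ 310.50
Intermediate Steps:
N(u) = -7 + (-6 + u)/(-3 + u) (N(u) = -7 + (u - 6)/(u - 3) = -7 + (-6 + u)/(-3 + u))
I*((3 - 4)² + N(h)) = -54*((3 - 4)² + 3*(5 - 2*7)/(-3 + 7)) = -54*((-1)² + 3*(5 - 14)/4) = -54*(1 + 3*(¼)*(-9)) = -54*(1 - 27/4) = -54*(-23/4) = 621/2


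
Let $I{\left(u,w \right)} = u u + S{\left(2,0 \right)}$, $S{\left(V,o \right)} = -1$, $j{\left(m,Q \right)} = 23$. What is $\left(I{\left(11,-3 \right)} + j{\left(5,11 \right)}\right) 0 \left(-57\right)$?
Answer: $0$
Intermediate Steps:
$I{\left(u,w \right)} = -1 + u^{2}$ ($I{\left(u,w \right)} = u u - 1 = u^{2} - 1 = -1 + u^{2}$)
$\left(I{\left(11,-3 \right)} + j{\left(5,11 \right)}\right) 0 \left(-57\right) = \left(\left(-1 + 11^{2}\right) + 23\right) 0 \left(-57\right) = \left(\left(-1 + 121\right) + 23\right) 0 = \left(120 + 23\right) 0 = 143 \cdot 0 = 0$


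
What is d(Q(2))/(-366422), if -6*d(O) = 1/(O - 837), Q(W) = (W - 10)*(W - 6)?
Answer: -1/1769818260 ≈ -5.6503e-10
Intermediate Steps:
Q(W) = (-10 + W)*(-6 + W)
d(O) = -1/(6*(-837 + O)) (d(O) = -1/(6*(O - 837)) = -1/(6*(-837 + O)))
d(Q(2))/(-366422) = -1/(-5022 + 6*(60 + 2² - 16*2))/(-366422) = -1/(-5022 + 6*(60 + 4 - 32))*(-1/366422) = -1/(-5022 + 6*32)*(-1/366422) = -1/(-5022 + 192)*(-1/366422) = -1/(-4830)*(-1/366422) = -1*(-1/4830)*(-1/366422) = (1/4830)*(-1/366422) = -1/1769818260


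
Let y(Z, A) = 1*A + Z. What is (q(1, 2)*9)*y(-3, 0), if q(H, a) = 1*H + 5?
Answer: -162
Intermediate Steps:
y(Z, A) = A + Z
q(H, a) = 5 + H (q(H, a) = H + 5 = 5 + H)
(q(1, 2)*9)*y(-3, 0) = ((5 + 1)*9)*(0 - 3) = (6*9)*(-3) = 54*(-3) = -162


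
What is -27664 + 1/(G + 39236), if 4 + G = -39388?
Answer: -4315585/156 ≈ -27664.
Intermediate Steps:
G = -39392 (G = -4 - 39388 = -39392)
-27664 + 1/(G + 39236) = -27664 + 1/(-39392 + 39236) = -27664 + 1/(-156) = -27664 - 1/156 = -4315585/156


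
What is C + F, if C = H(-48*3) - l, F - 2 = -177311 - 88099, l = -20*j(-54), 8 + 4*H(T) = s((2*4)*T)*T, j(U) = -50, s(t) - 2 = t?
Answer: -225010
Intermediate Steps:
s(t) = 2 + t
H(T) = -2 + T*(2 + 8*T)/4 (H(T) = -2 + ((2 + (2*4)*T)*T)/4 = -2 + ((2 + 8*T)*T)/4 = -2 + (T*(2 + 8*T))/4 = -2 + T*(2 + 8*T)/4)
l = 1000 (l = -20*(-50) = 1000)
F = -265408 (F = 2 + (-177311 - 88099) = 2 - 265410 = -265408)
C = 40398 (C = (-2 + (-48*3)*(1 + 4*(-48*3))/2) - 1*1000 = (-2 + (½)*(-144)*(1 + 4*(-144))) - 1000 = (-2 + (½)*(-144)*(1 - 576)) - 1000 = (-2 + (½)*(-144)*(-575)) - 1000 = (-2 + 41400) - 1000 = 41398 - 1000 = 40398)
C + F = 40398 - 265408 = -225010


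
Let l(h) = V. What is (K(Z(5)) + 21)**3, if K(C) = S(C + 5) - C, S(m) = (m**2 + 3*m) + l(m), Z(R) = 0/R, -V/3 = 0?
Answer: 226981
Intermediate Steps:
V = 0 (V = -3*0 = 0)
l(h) = 0
Z(R) = 0
S(m) = m**2 + 3*m (S(m) = (m**2 + 3*m) + 0 = m**2 + 3*m)
K(C) = -C + (5 + C)*(8 + C) (K(C) = (C + 5)*(3 + (C + 5)) - C = (5 + C)*(3 + (5 + C)) - C = (5 + C)*(8 + C) - C = -C + (5 + C)*(8 + C))
(K(Z(5)) + 21)**3 = ((40 + 0**2 + 12*0) + 21)**3 = ((40 + 0 + 0) + 21)**3 = (40 + 21)**3 = 61**3 = 226981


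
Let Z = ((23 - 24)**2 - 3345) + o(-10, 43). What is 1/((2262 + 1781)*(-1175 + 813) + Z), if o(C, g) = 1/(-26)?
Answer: -26/38139661 ≈ -6.8171e-7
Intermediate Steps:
o(C, g) = -1/26
Z = -86945/26 (Z = ((23 - 24)**2 - 3345) - 1/26 = ((-1)**2 - 3345) - 1/26 = (1 - 3345) - 1/26 = -3344 - 1/26 = -86945/26 ≈ -3344.0)
1/((2262 + 1781)*(-1175 + 813) + Z) = 1/((2262 + 1781)*(-1175 + 813) - 86945/26) = 1/(4043*(-362) - 86945/26) = 1/(-1463566 - 86945/26) = 1/(-38139661/26) = -26/38139661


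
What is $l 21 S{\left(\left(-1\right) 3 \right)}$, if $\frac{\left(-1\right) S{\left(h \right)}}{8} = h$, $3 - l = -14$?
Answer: $8568$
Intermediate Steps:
$l = 17$ ($l = 3 - -14 = 3 + 14 = 17$)
$S{\left(h \right)} = - 8 h$
$l 21 S{\left(\left(-1\right) 3 \right)} = 17 \cdot 21 \left(- 8 \left(\left(-1\right) 3\right)\right) = 357 \left(\left(-8\right) \left(-3\right)\right) = 357 \cdot 24 = 8568$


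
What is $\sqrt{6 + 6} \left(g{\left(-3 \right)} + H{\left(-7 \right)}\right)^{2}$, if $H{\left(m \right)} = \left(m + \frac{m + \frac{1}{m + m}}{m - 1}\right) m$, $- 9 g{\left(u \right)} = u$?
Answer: $\frac{4289041 \sqrt{3}}{1152} \approx 6448.6$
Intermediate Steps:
$g{\left(u \right)} = - \frac{u}{9}$
$H{\left(m \right)} = m \left(m + \frac{m + \frac{1}{2 m}}{-1 + m}\right)$ ($H{\left(m \right)} = \left(m + \frac{m + \frac{1}{2 m}}{-1 + m}\right) m = m \left(m + \frac{m + \frac{1}{2 m}}{-1 + m}\right)$)
$\sqrt{6 + 6} \left(g{\left(-3 \right)} + H{\left(-7 \right)}\right)^{2} = \sqrt{6 + 6} \left(\left(- \frac{1}{9}\right) \left(-3\right) + \frac{\frac{1}{2} + \left(-7\right)^{3}}{-1 - 7}\right)^{2} = \sqrt{12} \left(\frac{1}{3} + \frac{\frac{1}{2} - 343}{-8}\right)^{2} = 2 \sqrt{3} \left(\frac{1}{3} - - \frac{685}{16}\right)^{2} = 2 \sqrt{3} \left(\frac{1}{3} + \frac{685}{16}\right)^{2} = 2 \sqrt{3} \left(\frac{2071}{48}\right)^{2} = 2 \sqrt{3} \cdot \frac{4289041}{2304} = \frac{4289041 \sqrt{3}}{1152}$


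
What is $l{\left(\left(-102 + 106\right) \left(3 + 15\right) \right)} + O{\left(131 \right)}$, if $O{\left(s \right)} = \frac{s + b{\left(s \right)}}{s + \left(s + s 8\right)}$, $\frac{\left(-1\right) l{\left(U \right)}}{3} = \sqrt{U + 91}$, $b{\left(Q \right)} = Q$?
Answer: $\frac{1}{5} - 3 \sqrt{163} \approx -38.101$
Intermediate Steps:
$l{\left(U \right)} = - 3 \sqrt{91 + U}$ ($l{\left(U \right)} = - 3 \sqrt{U + 91} = - 3 \sqrt{91 + U}$)
$O{\left(s \right)} = \frac{1}{5}$ ($O{\left(s \right)} = \frac{s + s}{s + \left(s + s 8\right)} = \frac{2 s}{s + \left(s + 8 s\right)} = \frac{2 s}{s + 9 s} = \frac{2 s}{10 s} = 2 s \frac{1}{10 s} = \frac{1}{5}$)
$l{\left(\left(-102 + 106\right) \left(3 + 15\right) \right)} + O{\left(131 \right)} = - 3 \sqrt{91 + \left(-102 + 106\right) \left(3 + 15\right)} + \frac{1}{5} = - 3 \sqrt{91 + 4 \cdot 18} + \frac{1}{5} = - 3 \sqrt{91 + 72} + \frac{1}{5} = - 3 \sqrt{163} + \frac{1}{5} = \frac{1}{5} - 3 \sqrt{163}$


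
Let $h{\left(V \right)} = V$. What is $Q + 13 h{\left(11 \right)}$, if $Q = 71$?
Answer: $214$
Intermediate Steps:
$Q + 13 h{\left(11 \right)} = 71 + 13 \cdot 11 = 71 + 143 = 214$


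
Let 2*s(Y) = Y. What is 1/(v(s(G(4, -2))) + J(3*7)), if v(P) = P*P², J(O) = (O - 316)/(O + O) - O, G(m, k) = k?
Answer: -42/1219 ≈ -0.034454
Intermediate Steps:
s(Y) = Y/2
J(O) = -O + (-316 + O)/(2*O) (J(O) = (-316 + O)/((2*O)) - O = (-316 + O)*(1/(2*O)) - O = (-316 + O)/(2*O) - O = -O + (-316 + O)/(2*O))
v(P) = P³
1/(v(s(G(4, -2))) + J(3*7)) = 1/(((½)*(-2))³ + (½ - 3*7 - 158/(3*7))) = 1/((-1)³ + (½ - 1*21 - 158/21)) = 1/(-1 + (½ - 21 - 158*1/21)) = 1/(-1 + (½ - 21 - 158/21)) = 1/(-1 - 1177/42) = 1/(-1219/42) = -42/1219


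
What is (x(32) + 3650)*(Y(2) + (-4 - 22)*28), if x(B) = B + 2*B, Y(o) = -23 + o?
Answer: -2805754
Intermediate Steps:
x(B) = 3*B
(x(32) + 3650)*(Y(2) + (-4 - 22)*28) = (3*32 + 3650)*((-23 + 2) + (-4 - 22)*28) = (96 + 3650)*(-21 - 26*28) = 3746*(-21 - 728) = 3746*(-749) = -2805754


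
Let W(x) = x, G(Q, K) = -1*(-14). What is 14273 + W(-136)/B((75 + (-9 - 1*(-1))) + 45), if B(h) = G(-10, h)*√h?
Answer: 14273 - 17*√7/49 ≈ 14272.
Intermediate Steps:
G(Q, K) = 14
B(h) = 14*√h
14273 + W(-136)/B((75 + (-9 - 1*(-1))) + 45) = 14273 - 136*1/(14*√((75 + (-9 - 1*(-1))) + 45)) = 14273 - 136*1/(14*√((75 + (-9 + 1)) + 45)) = 14273 - 136*1/(14*√((75 - 8) + 45)) = 14273 - 136*1/(14*√(67 + 45)) = 14273 - 136*√7/392 = 14273 - 17*√7/49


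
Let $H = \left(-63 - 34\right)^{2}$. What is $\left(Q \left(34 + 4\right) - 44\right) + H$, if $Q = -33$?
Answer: $8111$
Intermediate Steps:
$H = 9409$ ($H = \left(-97\right)^{2} = 9409$)
$\left(Q \left(34 + 4\right) - 44\right) + H = \left(- 33 \left(34 + 4\right) - 44\right) + 9409 = \left(\left(-33\right) 38 - 44\right) + 9409 = \left(-1254 - 44\right) + 9409 = -1298 + 9409 = 8111$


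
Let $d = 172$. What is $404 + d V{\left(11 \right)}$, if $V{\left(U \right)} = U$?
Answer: $2296$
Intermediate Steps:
$404 + d V{\left(11 \right)} = 404 + 172 \cdot 11 = 404 + 1892 = 2296$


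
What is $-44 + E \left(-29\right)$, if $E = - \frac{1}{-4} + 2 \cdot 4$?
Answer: $- \frac{1133}{4} \approx -283.25$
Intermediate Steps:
$E = \frac{33}{4}$ ($E = \left(-1\right) \left(- \frac{1}{4}\right) + 8 = \frac{1}{4} + 8 = \frac{33}{4} \approx 8.25$)
$-44 + E \left(-29\right) = -44 + \frac{33}{4} \left(-29\right) = -44 - \frac{957}{4} = - \frac{1133}{4}$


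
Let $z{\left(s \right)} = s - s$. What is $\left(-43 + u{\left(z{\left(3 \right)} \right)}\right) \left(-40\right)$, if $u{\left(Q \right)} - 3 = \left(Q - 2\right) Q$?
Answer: $1600$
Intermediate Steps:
$z{\left(s \right)} = 0$
$u{\left(Q \right)} = 3 + Q \left(-2 + Q\right)$ ($u{\left(Q \right)} = 3 + \left(Q - 2\right) Q = 3 + \left(-2 + Q\right) Q = 3 + Q \left(-2 + Q\right)$)
$\left(-43 + u{\left(z{\left(3 \right)} \right)}\right) \left(-40\right) = \left(-43 + \left(3 + 0^{2} - 0\right)\right) \left(-40\right) = \left(-43 + \left(3 + 0 + 0\right)\right) \left(-40\right) = \left(-43 + 3\right) \left(-40\right) = \left(-40\right) \left(-40\right) = 1600$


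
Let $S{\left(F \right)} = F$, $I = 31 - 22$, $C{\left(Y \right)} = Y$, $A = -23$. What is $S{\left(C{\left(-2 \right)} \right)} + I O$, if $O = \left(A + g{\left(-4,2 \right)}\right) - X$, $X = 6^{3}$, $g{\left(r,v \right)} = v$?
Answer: $-2135$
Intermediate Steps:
$I = 9$
$X = 216$
$O = -237$ ($O = \left(-23 + 2\right) - 216 = -21 - 216 = -237$)
$S{\left(C{\left(-2 \right)} \right)} + I O = -2 + 9 \left(-237\right) = -2 - 2133 = -2135$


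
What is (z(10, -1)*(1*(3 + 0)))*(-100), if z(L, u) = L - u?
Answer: -3300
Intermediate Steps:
(z(10, -1)*(1*(3 + 0)))*(-100) = ((10 - 1*(-1))*(1*(3 + 0)))*(-100) = ((10 + 1)*(1*3))*(-100) = (11*3)*(-100) = 33*(-100) = -3300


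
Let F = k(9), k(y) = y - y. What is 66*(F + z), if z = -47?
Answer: -3102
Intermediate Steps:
k(y) = 0
F = 0
66*(F + z) = 66*(0 - 47) = 66*(-47) = -3102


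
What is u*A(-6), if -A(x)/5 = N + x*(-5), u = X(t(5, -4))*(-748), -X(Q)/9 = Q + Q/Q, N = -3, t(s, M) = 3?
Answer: -3635280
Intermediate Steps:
X(Q) = -9 - 9*Q (X(Q) = -9*(Q + Q/Q) = -9*(Q + 1) = -9*(1 + Q) = -9 - 9*Q)
u = 26928 (u = (-9 - 9*3)*(-748) = (-9 - 27)*(-748) = -36*(-748) = 26928)
A(x) = 15 + 25*x (A(x) = -5*(-3 + x*(-5)) = -5*(-3 - 5*x) = 15 + 25*x)
u*A(-6) = 26928*(15 + 25*(-6)) = 26928*(15 - 150) = 26928*(-135) = -3635280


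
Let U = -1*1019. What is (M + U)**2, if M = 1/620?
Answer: 399144704841/384400 ≈ 1.0384e+6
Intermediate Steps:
M = 1/620 ≈ 0.0016129
U = -1019
(M + U)**2 = (1/620 - 1019)**2 = (-631779/620)**2 = 399144704841/384400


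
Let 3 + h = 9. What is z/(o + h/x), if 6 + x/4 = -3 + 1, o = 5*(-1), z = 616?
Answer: -9856/83 ≈ -118.75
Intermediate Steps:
h = 6 (h = -3 + 9 = 6)
o = -5
x = -32 (x = -24 + 4*(-3 + 1) = -24 + 4*(-2) = -24 - 8 = -32)
z/(o + h/x) = 616/(-5 + 6/(-32)) = 616/(-5 + 6*(-1/32)) = 616/(-5 - 3/16) = 616/(-83/16) = -16/83*616 = -9856/83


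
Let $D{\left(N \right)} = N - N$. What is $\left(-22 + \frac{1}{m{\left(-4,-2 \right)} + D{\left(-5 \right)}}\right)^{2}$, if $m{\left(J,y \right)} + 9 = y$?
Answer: $\frac{59049}{121} \approx 488.01$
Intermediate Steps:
$D{\left(N \right)} = 0$
$m{\left(J,y \right)} = -9 + y$
$\left(-22 + \frac{1}{m{\left(-4,-2 \right)} + D{\left(-5 \right)}}\right)^{2} = \left(-22 + \frac{1}{\left(-9 - 2\right) + 0}\right)^{2} = \left(-22 + \frac{1}{-11 + 0}\right)^{2} = \left(-22 + \frac{1}{-11}\right)^{2} = \left(-22 - \frac{1}{11}\right)^{2} = \left(- \frac{243}{11}\right)^{2} = \frac{59049}{121}$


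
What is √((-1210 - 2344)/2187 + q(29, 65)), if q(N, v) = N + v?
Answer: 2*√151518/81 ≈ 9.6112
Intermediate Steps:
√((-1210 - 2344)/2187 + q(29, 65)) = √((-1210 - 2344)/2187 + (29 + 65)) = √(-3554*1/2187 + 94) = √(-3554/2187 + 94) = √(202024/2187) = 2*√151518/81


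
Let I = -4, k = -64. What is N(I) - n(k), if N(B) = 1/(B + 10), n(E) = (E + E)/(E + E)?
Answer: -⅚ ≈ -0.83333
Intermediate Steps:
n(E) = 1 (n(E) = (2*E)/((2*E)) = (2*E)*(1/(2*E)) = 1)
N(B) = 1/(10 + B)
N(I) - n(k) = 1/(10 - 4) - 1*1 = 1/6 - 1 = ⅙ - 1 = -⅚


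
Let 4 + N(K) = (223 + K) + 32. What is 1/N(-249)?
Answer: ½ ≈ 0.50000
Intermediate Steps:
N(K) = 251 + K (N(K) = -4 + ((223 + K) + 32) = -4 + (255 + K) = 251 + K)
1/N(-249) = 1/(251 - 249) = 1/2 = ½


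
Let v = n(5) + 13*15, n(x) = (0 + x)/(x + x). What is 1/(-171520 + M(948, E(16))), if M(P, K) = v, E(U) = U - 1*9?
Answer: -2/342649 ≈ -5.8369e-6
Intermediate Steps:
E(U) = -9 + U (E(U) = U - 9 = -9 + U)
n(x) = ½ (n(x) = x/((2*x)) = x*(1/(2*x)) = ½)
v = 391/2 (v = ½ + 13*15 = ½ + 195 = 391/2 ≈ 195.50)
M(P, K) = 391/2
1/(-171520 + M(948, E(16))) = 1/(-171520 + 391/2) = 1/(-342649/2) = -2/342649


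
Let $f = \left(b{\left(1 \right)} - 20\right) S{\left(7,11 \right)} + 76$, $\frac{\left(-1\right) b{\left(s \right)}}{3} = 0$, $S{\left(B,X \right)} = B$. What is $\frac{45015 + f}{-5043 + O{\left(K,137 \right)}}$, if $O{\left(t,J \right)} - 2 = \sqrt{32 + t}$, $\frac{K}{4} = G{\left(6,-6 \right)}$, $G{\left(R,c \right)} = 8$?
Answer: $- \frac{44951}{5033} \approx -8.9313$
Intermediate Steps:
$K = 32$ ($K = 4 \cdot 8 = 32$)
$b{\left(s \right)} = 0$ ($b{\left(s \right)} = \left(-3\right) 0 = 0$)
$f = -64$ ($f = \left(0 - 20\right) 7 + 76 = \left(-20\right) 7 + 76 = -140 + 76 = -64$)
$O{\left(t,J \right)} = 2 + \sqrt{32 + t}$
$\frac{45015 + f}{-5043 + O{\left(K,137 \right)}} = \frac{45015 - 64}{-5043 + \left(2 + \sqrt{32 + 32}\right)} = \frac{44951}{-5043 + \left(2 + \sqrt{64}\right)} = \frac{44951}{-5043 + \left(2 + 8\right)} = \frac{44951}{-5043 + 10} = \frac{44951}{-5033} = 44951 \left(- \frac{1}{5033}\right) = - \frac{44951}{5033}$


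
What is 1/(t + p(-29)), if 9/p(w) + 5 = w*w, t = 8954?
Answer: 836/7485553 ≈ 0.00011168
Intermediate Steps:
p(w) = 9/(-5 + w²) (p(w) = 9/(-5 + w*w) = 9/(-5 + w²))
1/(t + p(-29)) = 1/(8954 + 9/(-5 + (-29)²)) = 1/(8954 + 9/(-5 + 841)) = 1/(8954 + 9/836) = 1/(7485553/836) = 836/7485553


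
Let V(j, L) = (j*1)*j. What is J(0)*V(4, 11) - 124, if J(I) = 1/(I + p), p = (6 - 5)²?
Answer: -108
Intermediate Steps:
p = 1 (p = 1² = 1)
J(I) = 1/(1 + I) (J(I) = 1/(I + 1) = 1/(1 + I))
V(j, L) = j² (V(j, L) = j*j = j²)
J(0)*V(4, 11) - 124 = 4²/(1 + 0) - 124 = 16/1 - 124 = 1*16 - 124 = 16 - 124 = -108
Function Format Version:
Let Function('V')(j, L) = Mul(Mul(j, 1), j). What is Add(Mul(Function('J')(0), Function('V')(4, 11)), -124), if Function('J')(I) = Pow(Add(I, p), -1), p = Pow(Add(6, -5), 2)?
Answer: -108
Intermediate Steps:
p = 1 (p = Pow(1, 2) = 1)
Function('J')(I) = Pow(Add(1, I), -1) (Function('J')(I) = Pow(Add(I, 1), -1) = Pow(Add(1, I), -1))
Function('V')(j, L) = Pow(j, 2) (Function('V')(j, L) = Mul(j, j) = Pow(j, 2))
Add(Mul(Function('J')(0), Function('V')(4, 11)), -124) = Add(Mul(Pow(Add(1, 0), -1), Pow(4, 2)), -124) = Add(Mul(Pow(1, -1), 16), -124) = Add(Mul(1, 16), -124) = Add(16, -124) = -108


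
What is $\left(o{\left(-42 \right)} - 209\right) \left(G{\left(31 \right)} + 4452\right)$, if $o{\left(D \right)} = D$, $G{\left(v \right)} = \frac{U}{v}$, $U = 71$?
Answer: $- \frac{34658833}{31} \approx -1.118 \cdot 10^{6}$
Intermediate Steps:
$G{\left(v \right)} = \frac{71}{v}$
$\left(o{\left(-42 \right)} - 209\right) \left(G{\left(31 \right)} + 4452\right) = \left(-42 - 209\right) \left(\frac{71}{31} + 4452\right) = - 251 \left(71 \cdot \frac{1}{31} + 4452\right) = - 251 \left(\frac{71}{31} + 4452\right) = \left(-251\right) \frac{138083}{31} = - \frac{34658833}{31}$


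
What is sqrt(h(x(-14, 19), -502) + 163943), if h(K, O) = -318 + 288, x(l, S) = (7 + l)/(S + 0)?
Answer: sqrt(163913) ≈ 404.86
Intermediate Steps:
x(l, S) = (7 + l)/S
h(K, O) = -30
sqrt(h(x(-14, 19), -502) + 163943) = sqrt(-30 + 163943) = sqrt(163913)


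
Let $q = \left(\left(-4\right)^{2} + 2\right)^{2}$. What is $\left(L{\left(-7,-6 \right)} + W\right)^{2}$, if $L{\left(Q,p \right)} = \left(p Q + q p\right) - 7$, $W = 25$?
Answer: $3549456$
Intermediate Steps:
$q = 324$ ($q = \left(16 + 2\right)^{2} = 18^{2} = 324$)
$L{\left(Q,p \right)} = -7 + 324 p + Q p$ ($L{\left(Q,p \right)} = \left(p Q + 324 p\right) - 7 = \left(Q p + 324 p\right) - 7 = \left(324 p + Q p\right) - 7 = -7 + 324 p + Q p$)
$\left(L{\left(-7,-6 \right)} + W\right)^{2} = \left(\left(-7 + 324 \left(-6\right) - -42\right) + 25\right)^{2} = \left(\left(-7 - 1944 + 42\right) + 25\right)^{2} = \left(-1909 + 25\right)^{2} = \left(-1884\right)^{2} = 3549456$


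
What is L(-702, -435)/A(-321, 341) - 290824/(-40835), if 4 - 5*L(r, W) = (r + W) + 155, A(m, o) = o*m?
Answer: 31825833202/4469839935 ≈ 7.1201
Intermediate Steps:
A(m, o) = m*o
L(r, W) = -151/5 - W/5 - r/5 (L(r, W) = 4/5 - ((r + W) + 155)/5 = 4/5 - ((W + r) + 155)/5 = 4/5 - (155 + W + r)/5 = 4/5 + (-31 - W/5 - r/5) = -151/5 - W/5 - r/5)
L(-702, -435)/A(-321, 341) - 290824/(-40835) = (-151/5 - 1/5*(-435) - 1/5*(-702))/((-321*341)) - 290824/(-40835) = (-151/5 + 87 + 702/5)/(-109461) - 290824*(-1/40835) = (986/5)*(-1/109461) + 290824/40835 = -986/547305 + 290824/40835 = 31825833202/4469839935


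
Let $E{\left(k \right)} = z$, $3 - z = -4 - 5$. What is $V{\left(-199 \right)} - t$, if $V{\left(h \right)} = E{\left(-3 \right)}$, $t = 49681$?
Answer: $-49669$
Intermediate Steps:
$z = 12$ ($z = 3 - \left(-4 - 5\right) = 3 - -9 = 3 + 9 = 12$)
$E{\left(k \right)} = 12$
$V{\left(h \right)} = 12$
$V{\left(-199 \right)} - t = 12 - 49681 = -49669$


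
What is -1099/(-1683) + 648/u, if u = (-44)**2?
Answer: 36571/37026 ≈ 0.98771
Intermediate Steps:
u = 1936
-1099/(-1683) + 648/u = -1099/(-1683) + 648/1936 = -1099*(-1/1683) + 648*(1/1936) = 1099/1683 + 81/242 = 36571/37026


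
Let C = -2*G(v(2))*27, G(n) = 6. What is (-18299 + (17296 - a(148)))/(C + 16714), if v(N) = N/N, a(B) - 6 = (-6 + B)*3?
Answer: -287/3278 ≈ -0.087553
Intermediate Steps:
a(B) = -12 + 3*B (a(B) = 6 + (-6 + B)*3 = 6 + (-18 + 3*B) = -12 + 3*B)
v(N) = 1
C = -324 (C = -2*6*27 = -12*27 = -324)
(-18299 + (17296 - a(148)))/(C + 16714) = (-18299 + (17296 - (-12 + 3*148)))/(-324 + 16714) = (-18299 + (17296 - (-12 + 444)))/16390 = (-18299 + (17296 - 1*432))*(1/16390) = (-18299 + (17296 - 432))*(1/16390) = (-18299 + 16864)*(1/16390) = -1435*1/16390 = -287/3278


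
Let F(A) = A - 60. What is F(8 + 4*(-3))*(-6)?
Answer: 384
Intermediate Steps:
F(A) = -60 + A
F(8 + 4*(-3))*(-6) = (-60 + (8 + 4*(-3)))*(-6) = (-60 + (8 - 12))*(-6) = (-60 - 4)*(-6) = -64*(-6) = 384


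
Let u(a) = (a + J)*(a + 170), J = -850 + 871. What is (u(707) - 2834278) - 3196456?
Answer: -5392278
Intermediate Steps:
J = 21
u(a) = (21 + a)*(170 + a) (u(a) = (a + 21)*(a + 170) = (21 + a)*(170 + a))
(u(707) - 2834278) - 3196456 = ((3570 + 707² + 191*707) - 2834278) - 3196456 = ((3570 + 499849 + 135037) - 2834278) - 3196456 = (638456 - 2834278) - 3196456 = -2195822 - 3196456 = -5392278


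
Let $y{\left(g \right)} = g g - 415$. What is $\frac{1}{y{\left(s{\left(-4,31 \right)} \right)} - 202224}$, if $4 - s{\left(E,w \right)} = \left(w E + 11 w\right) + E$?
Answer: $- \frac{1}{158958} \approx -6.291 \cdot 10^{-6}$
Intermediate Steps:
$s{\left(E,w \right)} = 4 - E - 11 w - E w$ ($s{\left(E,w \right)} = 4 - \left(\left(w E + 11 w\right) + E\right) = 4 - \left(\left(E w + 11 w\right) + E\right) = 4 - \left(\left(11 w + E w\right) + E\right) = 4 - \left(E + 11 w + E w\right) = 4 - E - 11 w - E w$)
$y{\left(g \right)} = -415 + g^{2}$ ($y{\left(g \right)} = g^{2} - 415 = -415 + g^{2}$)
$\frac{1}{y{\left(s{\left(-4,31 \right)} \right)} - 202224} = \frac{1}{\left(-415 + \left(4 - -4 - 341 - \left(-4\right) 31\right)^{2}\right) - 202224} = \frac{1}{\left(-415 + \left(4 + 4 - 341 + 124\right)^{2}\right) - 202224} = \frac{1}{\left(-415 + \left(-209\right)^{2}\right) - 202224} = \frac{1}{\left(-415 + 43681\right) - 202224} = \frac{1}{43266 - 202224} = \frac{1}{-158958} = - \frac{1}{158958}$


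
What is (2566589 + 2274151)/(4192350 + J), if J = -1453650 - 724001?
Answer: 4840740/2014699 ≈ 2.4027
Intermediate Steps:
J = -2177651
(2566589 + 2274151)/(4192350 + J) = (2566589 + 2274151)/(4192350 - 2177651) = 4840740/2014699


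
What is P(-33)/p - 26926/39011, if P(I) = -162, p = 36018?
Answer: -18076675/26020337 ≈ -0.69471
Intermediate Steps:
P(-33)/p - 26926/39011 = -162/36018 - 26926/39011 = -162*1/36018 - 26926*1/39011 = -3/667 - 26926/39011 = -18076675/26020337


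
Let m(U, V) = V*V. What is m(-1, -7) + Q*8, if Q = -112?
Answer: -847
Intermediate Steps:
m(U, V) = V²
m(-1, -7) + Q*8 = (-7)² - 112*8 = 49 - 896 = -847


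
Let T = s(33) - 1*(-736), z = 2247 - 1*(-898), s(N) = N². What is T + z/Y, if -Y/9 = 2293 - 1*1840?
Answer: 7437380/4077 ≈ 1824.2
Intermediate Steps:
Y = -4077 (Y = -9*(2293 - 1*1840) = -9*(2293 - 1840) = -9*453 = -4077)
z = 3145 (z = 2247 + 898 = 3145)
T = 1825 (T = 33² - 1*(-736) = 1089 + 736 = 1825)
T + z/Y = 1825 + 3145/(-4077) = 1825 + 3145*(-1/4077) = 1825 - 3145/4077 = 7437380/4077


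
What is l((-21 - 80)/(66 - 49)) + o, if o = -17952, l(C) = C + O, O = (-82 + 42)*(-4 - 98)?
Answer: -235925/17 ≈ -13878.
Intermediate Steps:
O = 4080 (O = -40*(-102) = 4080)
l(C) = 4080 + C (l(C) = C + 4080 = 4080 + C)
l((-21 - 80)/(66 - 49)) + o = (4080 + (-21 - 80)/(66 - 49)) - 17952 = (4080 - 101/17) - 17952 = 69259/17 - 17952 = -235925/17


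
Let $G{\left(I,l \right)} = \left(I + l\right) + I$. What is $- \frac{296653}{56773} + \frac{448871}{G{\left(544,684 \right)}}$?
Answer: $\frac{24958084167}{100601756} \approx 248.09$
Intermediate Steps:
$G{\left(I,l \right)} = l + 2 I$
$- \frac{296653}{56773} + \frac{448871}{G{\left(544,684 \right)}} = - \frac{296653}{56773} + \frac{448871}{684 + 2 \cdot 544} = \left(-296653\right) \frac{1}{56773} + \frac{448871}{684 + 1088} = - \frac{296653}{56773} + \frac{448871}{1772} = \frac{24958084167}{100601756}$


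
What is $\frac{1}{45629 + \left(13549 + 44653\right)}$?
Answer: $\frac{1}{103831} \approx 9.631 \cdot 10^{-6}$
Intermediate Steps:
$\frac{1}{45629 + \left(13549 + 44653\right)} = \frac{1}{45629 + 58202} = \frac{1}{103831}$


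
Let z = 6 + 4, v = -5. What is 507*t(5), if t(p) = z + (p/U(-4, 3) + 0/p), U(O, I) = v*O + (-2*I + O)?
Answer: 10647/2 ≈ 5323.5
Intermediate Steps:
U(O, I) = -4*O - 2*I (U(O, I) = -5*O + (-2*I + O) = -5*O + (O - 2*I) = -4*O - 2*I)
z = 10
t(p) = 10 + p/10 (t(p) = 10 + (p/(-4*(-4) - 2*3) + 0/p) = 10 + (p/(16 - 6) + 0) = 10 + (p/10 + 0) = 10 + p/10)
507*t(5) = 507*(10 + (⅒)*5) = 507*(10 + ½) = 507*(21/2) = 10647/2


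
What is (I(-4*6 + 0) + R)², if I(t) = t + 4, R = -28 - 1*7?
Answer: 3025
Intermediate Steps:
R = -35 (R = -28 - 7 = -35)
I(t) = 4 + t
(I(-4*6 + 0) + R)² = ((4 + (-4*6 + 0)) - 35)² = ((4 + (-24 + 0)) - 35)² = ((4 - 24) - 35)² = (-20 - 35)² = (-55)² = 3025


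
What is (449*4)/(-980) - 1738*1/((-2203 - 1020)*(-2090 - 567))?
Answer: -349585659/190732745 ≈ -1.8329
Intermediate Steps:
(449*4)/(-980) - 1738*1/((-2203 - 1020)*(-2090 - 567)) = 1796*(-1/980) - 1738/((-3223*(-2657))) = -449/245 - 1738/8563511 = -449/245 - 1738*1/8563511 = -449/245 - 158/778501 = -349585659/190732745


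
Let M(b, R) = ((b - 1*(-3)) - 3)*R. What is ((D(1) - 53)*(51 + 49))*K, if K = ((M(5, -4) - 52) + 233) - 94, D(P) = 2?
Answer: -341700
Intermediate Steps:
M(b, R) = R*b (M(b, R) = ((b + 3) - 3)*R = ((3 + b) - 3)*R = b*R = R*b)
K = 67 (K = ((-4*5 - 52) + 233) - 94 = ((-20 - 52) + 233) - 94 = (-72 + 233) - 94 = 161 - 94 = 67)
((D(1) - 53)*(51 + 49))*K = ((2 - 53)*(51 + 49))*67 = -51*100*67 = -5100*67 = -341700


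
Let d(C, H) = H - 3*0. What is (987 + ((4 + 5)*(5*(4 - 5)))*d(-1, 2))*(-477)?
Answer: -427869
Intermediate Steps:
d(C, H) = H (d(C, H) = H + 0 = H)
(987 + ((4 + 5)*(5*(4 - 5)))*d(-1, 2))*(-477) = (987 + ((4 + 5)*(5*(4 - 5)))*2)*(-477) = (987 + (9*(5*(-1)))*2)*(-477) = (987 + (9*(-5))*2)*(-477) = (987 - 45*2)*(-477) = (987 - 90)*(-477) = 897*(-477) = -427869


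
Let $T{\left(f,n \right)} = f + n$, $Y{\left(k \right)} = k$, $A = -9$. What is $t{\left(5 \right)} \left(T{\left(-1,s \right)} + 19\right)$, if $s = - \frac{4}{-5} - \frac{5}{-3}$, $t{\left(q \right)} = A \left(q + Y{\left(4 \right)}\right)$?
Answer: $- \frac{8289}{5} \approx -1657.8$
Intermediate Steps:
$t{\left(q \right)} = -36 - 9 q$ ($t{\left(q \right)} = - 9 \left(q + 4\right) = - 9 \left(4 + q\right) = -36 - 9 q$)
$s = \frac{37}{15}$ ($s = \left(-4\right) \left(- \frac{1}{5}\right) - - \frac{5}{3} = \frac{4}{5} + \frac{5}{3} = \frac{37}{15} \approx 2.4667$)
$t{\left(5 \right)} \left(T{\left(-1,s \right)} + 19\right) = \left(-36 - 45\right) \left(\left(-1 + \frac{37}{15}\right) + 19\right) = \left(-36 - 45\right) \left(\frac{22}{15} + 19\right) = \left(-81\right) \frac{307}{15} = - \frac{8289}{5}$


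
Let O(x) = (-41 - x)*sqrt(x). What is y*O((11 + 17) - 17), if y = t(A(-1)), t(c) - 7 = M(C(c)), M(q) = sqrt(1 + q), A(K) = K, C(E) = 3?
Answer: -468*sqrt(11) ≈ -1552.2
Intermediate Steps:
t(c) = 9 (t(c) = 7 + sqrt(1 + 3) = 7 + sqrt(4) = 7 + 2 = 9)
O(x) = sqrt(x)*(-41 - x)
y = 9
y*O((11 + 17) - 17) = 9*(sqrt((11 + 17) - 17)*(-41 - ((11 + 17) - 17))) = 9*(sqrt(28 - 17)*(-41 - (28 - 17))) = 9*(sqrt(11)*(-41 - 1*11)) = 9*(sqrt(11)*(-41 - 11)) = 9*(sqrt(11)*(-52)) = 9*(-52*sqrt(11)) = -468*sqrt(11)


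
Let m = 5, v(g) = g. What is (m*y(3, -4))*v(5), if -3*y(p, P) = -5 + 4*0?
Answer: 125/3 ≈ 41.667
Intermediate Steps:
y(p, P) = 5/3 (y(p, P) = -(-5 + 4*0)/3 = -(-5 + 0)/3 = -1/3*(-5) = 5/3)
(m*y(3, -4))*v(5) = (5*(5/3))*5 = (25/3)*5 = 125/3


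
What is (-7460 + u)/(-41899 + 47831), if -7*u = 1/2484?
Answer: -129714481/103145616 ≈ -1.2576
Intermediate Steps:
u = -1/17388 (u = -1/7/2484 = -1/7*1/2484 = -1/17388 ≈ -5.7511e-5)
(-7460 + u)/(-41899 + 47831) = (-7460 - 1/17388)/(-41899 + 47831) = -129714481/17388/5932 = -129714481/17388*1/5932 = -129714481/103145616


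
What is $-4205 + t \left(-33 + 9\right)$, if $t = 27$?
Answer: $-4853$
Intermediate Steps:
$-4205 + t \left(-33 + 9\right) = -4205 + 27 \left(-33 + 9\right) = -4205 + 27 \left(-24\right) = -4205 - 648 = -4853$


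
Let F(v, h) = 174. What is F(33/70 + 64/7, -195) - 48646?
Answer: -48472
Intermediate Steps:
F(33/70 + 64/7, -195) - 48646 = 174 - 48646 = -48472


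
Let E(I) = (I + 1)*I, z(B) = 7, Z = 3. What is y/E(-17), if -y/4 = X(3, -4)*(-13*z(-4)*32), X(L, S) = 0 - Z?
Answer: -2184/17 ≈ -128.47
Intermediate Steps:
X(L, S) = -3 (X(L, S) = 0 - 1*3 = 0 - 3 = -3)
E(I) = I*(1 + I) (E(I) = (1 + I)*I = I*(1 + I))
y = -34944 (y = -(-12)*-13*7*32 = -(-12)*(-91*32) = -(-12)*(-2912) = -4*8736 = -34944)
y/E(-17) = -34944*(-1/(17*(1 - 17))) = -34944/((-17*(-16))) = -34944/272 = -34944*1/272 = -2184/17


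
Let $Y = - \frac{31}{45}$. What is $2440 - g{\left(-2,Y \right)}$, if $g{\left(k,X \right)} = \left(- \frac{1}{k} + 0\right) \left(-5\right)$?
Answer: $\frac{4885}{2} \approx 2442.5$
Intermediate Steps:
$Y = - \frac{31}{45}$ ($Y = \left(-31\right) \frac{1}{45} = - \frac{31}{45} \approx -0.68889$)
$g{\left(k,X \right)} = \frac{5}{k}$ ($g{\left(k,X \right)} = - \frac{1}{k} \left(-5\right) = \frac{5}{k}$)
$2440 - g{\left(-2,Y \right)} = 2440 - \frac{5}{-2} = 2440 - 5 \left(- \frac{1}{2}\right) = 2440 - - \frac{5}{2} = 2440 + \frac{5}{2} = \frac{4885}{2}$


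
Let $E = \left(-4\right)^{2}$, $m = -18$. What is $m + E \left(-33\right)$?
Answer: $-546$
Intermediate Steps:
$E = 16$
$m + E \left(-33\right) = -18 + 16 \left(-33\right) = -18 - 528 = -546$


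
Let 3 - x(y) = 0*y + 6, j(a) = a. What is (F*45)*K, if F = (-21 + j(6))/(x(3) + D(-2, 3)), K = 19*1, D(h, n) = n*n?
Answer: -4275/2 ≈ -2137.5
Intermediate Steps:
D(h, n) = n²
K = 19
x(y) = -3 (x(y) = 3 - (0*y + 6) = 3 - (0 + 6) = 3 - 1*6 = 3 - 6 = -3)
F = -5/2 (F = (-21 + 6)/(-3 + 3²) = -15/(-3 + 9) = -15/6 = -15*⅙ = -5/2 ≈ -2.5000)
(F*45)*K = -5/2*45*19 = -225/2*19 = -4275/2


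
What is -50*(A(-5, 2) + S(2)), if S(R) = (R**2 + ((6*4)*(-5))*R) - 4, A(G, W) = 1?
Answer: 11950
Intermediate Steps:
S(R) = -4 + R**2 - 120*R (S(R) = (R**2 + (24*(-5))*R) - 4 = (R**2 - 120*R) - 4 = -4 + R**2 - 120*R)
-50*(A(-5, 2) + S(2)) = -50*(1 + (-4 + 2**2 - 120*2)) = -50*(1 + (-4 + 4 - 240)) = -50*(1 - 240) = -50*(-239) = 11950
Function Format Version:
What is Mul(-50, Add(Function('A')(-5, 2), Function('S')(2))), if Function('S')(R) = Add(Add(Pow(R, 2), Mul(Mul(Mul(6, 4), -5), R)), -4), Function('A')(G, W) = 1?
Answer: 11950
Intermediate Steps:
Function('S')(R) = Add(-4, Pow(R, 2), Mul(-120, R)) (Function('S')(R) = Add(Add(Pow(R, 2), Mul(Mul(24, -5), R)), -4) = Add(Add(Pow(R, 2), Mul(-120, R)), -4) = Add(-4, Pow(R, 2), Mul(-120, R)))
Mul(-50, Add(Function('A')(-5, 2), Function('S')(2))) = Mul(-50, Add(1, Add(-4, Pow(2, 2), Mul(-120, 2)))) = Mul(-50, Add(1, Add(-4, 4, -240))) = Mul(-50, Add(1, -240)) = Mul(-50, -239) = 11950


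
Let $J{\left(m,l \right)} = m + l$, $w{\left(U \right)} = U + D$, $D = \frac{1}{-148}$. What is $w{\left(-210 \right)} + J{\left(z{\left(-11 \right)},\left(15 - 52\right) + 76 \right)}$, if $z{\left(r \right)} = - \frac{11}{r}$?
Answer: $- \frac{25161}{148} \approx -170.01$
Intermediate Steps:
$D = - \frac{1}{148} \approx -0.0067568$
$w{\left(U \right)} = - \frac{1}{148} + U$ ($w{\left(U \right)} = U - \frac{1}{148} = - \frac{1}{148} + U$)
$J{\left(m,l \right)} = l + m$
$w{\left(-210 \right)} + J{\left(z{\left(-11 \right)},\left(15 - 52\right) + 76 \right)} = \left(- \frac{1}{148} - 210\right) + \left(\left(\left(15 - 52\right) + 76\right) - \frac{11}{-11}\right) = - \frac{31081}{148} + \left(\left(-37 + 76\right) - -1\right) = - \frac{31081}{148} + \left(39 + 1\right) = - \frac{31081}{148} + 40 = - \frac{25161}{148}$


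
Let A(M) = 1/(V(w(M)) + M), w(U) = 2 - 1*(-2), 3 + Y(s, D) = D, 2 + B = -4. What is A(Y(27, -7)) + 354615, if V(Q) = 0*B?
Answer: 3546149/10 ≈ 3.5462e+5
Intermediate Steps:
B = -6 (B = -2 - 4 = -6)
Y(s, D) = -3 + D
w(U) = 4 (w(U) = 2 + 2 = 4)
V(Q) = 0 (V(Q) = 0*(-6) = 0)
A(M) = 1/M (A(M) = 1/(0 + M) = 1/M)
A(Y(27, -7)) + 354615 = 1/(-3 - 7) + 354615 = 1/(-10) + 354615 = -1/10 + 354615 = 3546149/10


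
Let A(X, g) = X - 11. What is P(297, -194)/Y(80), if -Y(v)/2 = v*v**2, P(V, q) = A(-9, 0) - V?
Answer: 317/1024000 ≈ 0.00030957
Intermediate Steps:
A(X, g) = -11 + X
P(V, q) = -20 - V (P(V, q) = (-11 - 9) - V = -20 - V)
Y(v) = -2*v**3 (Y(v) = -2*v*v**2 = -2*v**3)
P(297, -194)/Y(80) = (-20 - 1*297)/((-2*80**3)) = (-20 - 297)/((-2*512000)) = -317/(-1024000) = -317*(-1/1024000) = 317/1024000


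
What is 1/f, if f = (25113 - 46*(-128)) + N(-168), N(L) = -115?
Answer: 1/30886 ≈ 3.2377e-5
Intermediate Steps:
f = 30886 (f = (25113 - 46*(-128)) - 115 = (25113 + 5888) - 115 = 31001 - 115 = 30886)
1/f = 1/30886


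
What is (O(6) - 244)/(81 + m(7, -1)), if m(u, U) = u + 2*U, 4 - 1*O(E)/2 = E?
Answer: -124/43 ≈ -2.8837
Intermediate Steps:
O(E) = 8 - 2*E
(O(6) - 244)/(81 + m(7, -1)) = ((8 - 2*6) - 244)/(81 + (7 + 2*(-1))) = ((8 - 12) - 244)/(81 + (7 - 2)) = (-4 - 244)/(81 + 5) = -248/86 = -248*1/86 = -124/43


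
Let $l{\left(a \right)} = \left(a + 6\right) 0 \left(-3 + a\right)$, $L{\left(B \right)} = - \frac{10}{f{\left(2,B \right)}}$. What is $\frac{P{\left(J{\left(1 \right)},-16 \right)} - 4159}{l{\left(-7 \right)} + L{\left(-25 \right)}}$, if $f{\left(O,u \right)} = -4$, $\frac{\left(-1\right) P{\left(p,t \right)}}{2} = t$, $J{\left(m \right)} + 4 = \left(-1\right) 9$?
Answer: $- \frac{8254}{5} \approx -1650.8$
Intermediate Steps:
$J{\left(m \right)} = -13$ ($J{\left(m \right)} = -4 - 9 = -13$)
$P{\left(p,t \right)} = - 2 t$
$L{\left(B \right)} = \frac{5}{2}$ ($L{\left(B \right)} = - \frac{10}{-4} = \left(-10\right) \left(- \frac{1}{4}\right) = \frac{5}{2}$)
$l{\left(a \right)} = 0$ ($l{\left(a \right)} = \left(6 + a\right) 0 = 0$)
$\frac{P{\left(J{\left(1 \right)},-16 \right)} - 4159}{l{\left(-7 \right)} + L{\left(-25 \right)}} = \frac{\left(-2\right) \left(-16\right) - 4159}{0 + \frac{5}{2}} = \frac{32 - 4159}{\frac{5}{2}} = \left(-4127\right) \frac{2}{5} = - \frac{8254}{5}$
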